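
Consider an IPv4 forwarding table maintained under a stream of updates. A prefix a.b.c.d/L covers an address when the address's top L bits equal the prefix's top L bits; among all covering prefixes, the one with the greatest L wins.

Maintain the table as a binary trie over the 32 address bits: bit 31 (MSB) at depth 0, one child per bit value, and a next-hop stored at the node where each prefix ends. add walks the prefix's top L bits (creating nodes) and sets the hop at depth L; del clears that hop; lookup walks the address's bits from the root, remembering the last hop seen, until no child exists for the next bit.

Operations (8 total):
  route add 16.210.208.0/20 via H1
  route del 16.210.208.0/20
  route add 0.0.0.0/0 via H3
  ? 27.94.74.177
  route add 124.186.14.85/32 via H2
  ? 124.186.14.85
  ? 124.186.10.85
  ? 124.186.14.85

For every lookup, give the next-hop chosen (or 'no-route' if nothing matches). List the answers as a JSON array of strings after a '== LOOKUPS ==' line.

Apply in order:
  + 16.210.208.0/20 (H1) depth=20
  - 16.210.208.0/20 clear@20
  + 0.0.0.0/0 (H3) depth=0
  ? 27.94.74.177  path d0:H3→d1:-→d2:-→d3:-→d4:-  best=H3
  + 124.186.14.85/32 (H2) depth=32
  ? 124.186.14.85  path d0:H3→d1:-→d2:-→d3:-→d4:-→d5:-→d6:-→d7:-→d8:-→d9:-→d10:-→d11:-→d12:-→d13:-→d14:-→d15:-→d16:-→d17:-→d18:-→d19:-→d20:-→d21:-→d22:-→d23:-→d24:-→d25:-→d26:-→d27:-→d28:-→d29:-→d30:-→d31:-→d32:H2  best=H2
  ? 124.186.10.85  path d0:H3→d1:-→d2:-→d3:-→d4:-→d5:-→d6:-→d7:-→d8:-→d9:-→d10:-→d11:-→d12:-→d13:-→d14:-→d15:-→d16:-→d17:-→d18:-→d19:-→d20:-→d21:-  best=H3
  ? 124.186.14.85  path d0:H3→d1:-→d2:-→d3:-→d4:-→d5:-→d6:-→d7:-→d8:-→d9:-→d10:-→d11:-→d12:-→d13:-→d14:-→d15:-→d16:-→d17:-→d18:-→d19:-→d20:-→d21:-→d22:-→d23:-→d24:-→d25:-→d26:-→d27:-→d28:-→d29:-→d30:-→d31:-→d32:H2  best=H2

== LOOKUPS ==
["H3","H2","H3","H2"]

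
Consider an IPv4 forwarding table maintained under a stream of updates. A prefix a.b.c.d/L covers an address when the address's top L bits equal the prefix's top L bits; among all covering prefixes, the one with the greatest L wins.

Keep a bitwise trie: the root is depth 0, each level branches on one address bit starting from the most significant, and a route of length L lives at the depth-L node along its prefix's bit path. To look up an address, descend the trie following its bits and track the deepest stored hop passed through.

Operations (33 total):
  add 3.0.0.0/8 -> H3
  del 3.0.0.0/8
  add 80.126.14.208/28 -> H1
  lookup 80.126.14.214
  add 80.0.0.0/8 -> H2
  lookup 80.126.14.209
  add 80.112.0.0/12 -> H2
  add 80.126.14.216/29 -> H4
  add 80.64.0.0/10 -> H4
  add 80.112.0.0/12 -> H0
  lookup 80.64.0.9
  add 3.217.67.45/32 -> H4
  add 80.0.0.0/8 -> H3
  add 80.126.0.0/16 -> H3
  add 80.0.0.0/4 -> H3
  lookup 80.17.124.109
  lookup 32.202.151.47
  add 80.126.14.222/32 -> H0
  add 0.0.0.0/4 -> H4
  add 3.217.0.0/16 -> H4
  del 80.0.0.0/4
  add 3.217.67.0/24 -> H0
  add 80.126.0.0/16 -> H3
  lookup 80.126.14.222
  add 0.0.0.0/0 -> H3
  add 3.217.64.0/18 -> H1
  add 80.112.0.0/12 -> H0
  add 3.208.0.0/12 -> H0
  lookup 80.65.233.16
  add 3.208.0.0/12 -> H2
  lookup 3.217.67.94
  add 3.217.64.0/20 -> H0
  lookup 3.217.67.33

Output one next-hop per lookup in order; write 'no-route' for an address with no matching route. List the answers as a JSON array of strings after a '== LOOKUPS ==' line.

Trace:
  add 3.0.0.0/8 -> H3 at depth 8
  - 3.0.0.0/8 clear@8
  add 80.126.14.208/28 -> H1 at depth 28
  ? 80.126.14.214  path d0:-→d1:-→d2:-→d3:-→d4:-→d5:-→d6:-→d7:-→d8:-→d9:-→d10:-→d11:-→d12:-→d13:-→d14:-→d15:-→d16:-→d17:-→d18:-→d19:-→d20:-→d21:-→d22:-→d23:-→d24:-→d25:-→d26:-→d27:-→d28:H1  best=H1
  add 80.0.0.0/8 -> H2 at depth 8
  ? 80.126.14.209  path d0:-→d1:-→d2:-→d3:-→d4:-→d5:-→d6:-→d7:-→d8:H2→d9:-→d10:-→d11:-→d12:-→d13:-→d14:-→d15:-→d16:-→d17:-→d18:-→d19:-→d20:-→d21:-→d22:-→d23:-→d24:-→d25:-→d26:-→d27:-→d28:H1  best=H1
  add 80.112.0.0/12 -> H2 at depth 12
  add 80.126.14.216/29 -> H4 at depth 29
  add 80.64.0.0/10 -> H4 at depth 10
  add 80.112.0.0/12 -> H0 at depth 12
  ? 80.64.0.9  path d0:-→d1:-→d2:-→d3:-→d4:-→d5:-→d6:-→d7:-→d8:H2→d9:-→d10:H4  best=H4
  add 3.217.67.45/32 -> H4 at depth 32
  add 80.0.0.0/8 -> H3 at depth 8
  add 80.126.0.0/16 -> H3 at depth 16
  add 80.0.0.0/4 -> H3 at depth 4
  ? 80.17.124.109  path d0:-→d1:-→d2:-→d3:-→d4:H3→d5:-→d6:-→d7:-→d8:H3→d9:-  best=H3
  ? 32.202.151.47  path d0:-→d1:-→d2:-  best=no-route
  add 80.126.14.222/32 -> H0 at depth 32
  add 0.0.0.0/4 -> H4 at depth 4
  add 3.217.0.0/16 -> H4 at depth 16
  - 80.0.0.0/4 clear@4
  add 3.217.67.0/24 -> H0 at depth 24
  add 80.126.0.0/16 -> H3 at depth 16
  ? 80.126.14.222  path d0:-→d1:-→d2:-→d3:-→d4:-→d5:-→d6:-→d7:-→d8:H3→d9:-→d10:H4→d11:-→d12:H0→d13:-→d14:-→d15:-→d16:H3→d17:-→d18:-→d19:-→d20:-→d21:-→d22:-→d23:-→d24:-→d25:-→d26:-→d27:-→d28:H1→d29:H4→d30:-→d31:-→d32:H0  best=H0
  add 0.0.0.0/0 -> H3 at depth 0
  add 3.217.64.0/18 -> H1 at depth 18
  add 80.112.0.0/12 -> H0 at depth 12
  add 3.208.0.0/12 -> H0 at depth 12
  ? 80.65.233.16  path d0:H3→d1:-→d2:-→d3:-→d4:-→d5:-→d6:-→d7:-→d8:H3→d9:-→d10:H4  best=H4
  add 3.208.0.0/12 -> H2 at depth 12
  ? 3.217.67.94  path d0:H3→d1:-→d2:-→d3:-→d4:H4→d5:-→d6:-→d7:-→d8:-→d9:-→d10:-→d11:-→d12:H2→d13:-→d14:-→d15:-→d16:H4→d17:-→d18:H1→d19:-→d20:-→d21:-→d22:-→d23:-→d24:H0→d25:-  best=H0
  add 3.217.64.0/20 -> H0 at depth 20
  ? 3.217.67.33  path d0:H3→d1:-→d2:-→d3:-→d4:H4→d5:-→d6:-→d7:-→d8:-→d9:-→d10:-→d11:-→d12:H2→d13:-→d14:-→d15:-→d16:H4→d17:-→d18:H1→d19:-→d20:H0→d21:-→d22:-→d23:-→d24:H0→d25:-→d26:-→d27:-→d28:-  best=H0

== LOOKUPS ==
["H1","H1","H4","H3","no-route","H0","H4","H0","H0"]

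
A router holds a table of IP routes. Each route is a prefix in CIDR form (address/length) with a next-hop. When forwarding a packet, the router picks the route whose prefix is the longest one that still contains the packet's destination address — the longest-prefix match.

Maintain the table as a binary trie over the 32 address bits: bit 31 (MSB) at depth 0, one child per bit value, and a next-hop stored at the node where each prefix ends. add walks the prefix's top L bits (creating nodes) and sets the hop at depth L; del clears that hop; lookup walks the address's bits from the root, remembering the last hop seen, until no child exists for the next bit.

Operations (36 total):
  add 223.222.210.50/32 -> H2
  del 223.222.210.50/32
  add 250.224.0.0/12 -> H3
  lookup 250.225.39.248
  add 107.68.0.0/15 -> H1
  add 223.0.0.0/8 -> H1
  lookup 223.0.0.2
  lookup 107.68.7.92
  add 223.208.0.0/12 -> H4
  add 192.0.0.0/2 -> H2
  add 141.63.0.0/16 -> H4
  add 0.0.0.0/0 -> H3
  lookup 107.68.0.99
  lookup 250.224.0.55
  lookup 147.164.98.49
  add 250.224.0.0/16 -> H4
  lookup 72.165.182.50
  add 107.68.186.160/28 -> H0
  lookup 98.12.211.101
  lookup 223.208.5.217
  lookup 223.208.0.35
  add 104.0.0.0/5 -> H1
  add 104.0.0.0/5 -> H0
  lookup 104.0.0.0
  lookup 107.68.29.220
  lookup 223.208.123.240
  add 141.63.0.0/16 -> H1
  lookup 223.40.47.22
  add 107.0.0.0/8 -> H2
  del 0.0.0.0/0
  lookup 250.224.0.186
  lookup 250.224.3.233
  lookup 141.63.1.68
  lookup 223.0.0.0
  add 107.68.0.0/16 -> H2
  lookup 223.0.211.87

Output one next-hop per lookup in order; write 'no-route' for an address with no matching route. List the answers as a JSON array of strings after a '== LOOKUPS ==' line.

Trace:
  + 223.222.210.50/32 (H2) depth=32
  - 223.222.210.50/32 clear@32
  + 250.224.0.0/12 (H3) depth=12
  lookup 250.225.39.248: bits 111110101110 walk d0:-→d1:-→d2:-→d3:-→d4:-→d5:-→d6:-→d7:-→d8:-→d9:-→d10:-→d11:-→d12:H3 -> H3
  + 107.68.0.0/15 (H1) depth=15
  + 223.0.0.0/8 (H1) depth=8
  lookup 223.0.0.2: bits 11011111 walk d0:-→d1:-→d2:-→d3:-→d4:-→d5:-→d6:-→d7:-→d8:H1 -> H1
  lookup 107.68.7.92: bits 011010110100010 walk d0:-→d1:-→d2:-→d3:-→d4:-→d5:-→d6:-→d7:-→d8:-→d9:-→d10:-→d11:-→d12:-→d13:-→d14:-→d15:H1 -> H1
  + 223.208.0.0/12 (H4) depth=12
  + 192.0.0.0/2 (H2) depth=2
  + 141.63.0.0/16 (H4) depth=16
  + 0.0.0.0/0 (H3) depth=0
  lookup 107.68.0.99: bits 011010110100010 walk d0:H3→d1:-→d2:-→d3:-→d4:-→d5:-→d6:-→d7:-→d8:-→d9:-→d10:-→d11:-→d12:-→d13:-→d14:-→d15:H1 -> H1
  lookup 250.224.0.55: bits 111110101110 walk d0:H3→d1:-→d2:H2→d3:-→d4:-→d5:-→d6:-→d7:-→d8:-→d9:-→d10:-→d11:-→d12:H3 -> H3
  lookup 147.164.98.49: bits 100 walk d0:H3→d1:-→d2:-→d3:- -> H3
  + 250.224.0.0/16 (H4) depth=16
  lookup 72.165.182.50: bits 01 walk d0:H3→d1:-→d2:- -> H3
  + 107.68.186.160/28 (H0) depth=28
  lookup 98.12.211.101: bits 0110 walk d0:H3→d1:-→d2:-→d3:-→d4:- -> H3
  lookup 223.208.5.217: bits 110111111101 walk d0:H3→d1:-→d2:H2→d3:-→d4:-→d5:-→d6:-→d7:-→d8:H1→d9:-→d10:-→d11:-→d12:H4 -> H4
  lookup 223.208.0.35: bits 110111111101 walk d0:H3→d1:-→d2:H2→d3:-→d4:-→d5:-→d6:-→d7:-→d8:H1→d9:-→d10:-→d11:-→d12:H4 -> H4
  + 104.0.0.0/5 (H1) depth=5
  + 104.0.0.0/5 (H0) depth=5
  lookup 104.0.0.0: bits 011010 walk d0:H3→d1:-→d2:-→d3:-→d4:-→d5:H0→d6:- -> H0
  lookup 107.68.29.220: bits 0110101101000100 walk d0:H3→d1:-→d2:-→d3:-→d4:-→d5:H0→d6:-→d7:-→d8:-→d9:-→d10:-→d11:-→d12:-→d13:-→d14:-→d15:H1→d16:- -> H1
  lookup 223.208.123.240: bits 110111111101 walk d0:H3→d1:-→d2:H2→d3:-→d4:-→d5:-→d6:-→d7:-→d8:H1→d9:-→d10:-→d11:-→d12:H4 -> H4
  + 141.63.0.0/16 (H1) depth=16
  lookup 223.40.47.22: bits 11011111 walk d0:H3→d1:-→d2:H2→d3:-→d4:-→d5:-→d6:-→d7:-→d8:H1 -> H1
  + 107.0.0.0/8 (H2) depth=8
  - 0.0.0.0/0 clear@0
  lookup 250.224.0.186: bits 1111101011100000 walk d0:-→d1:-→d2:H2→d3:-→d4:-→d5:-→d6:-→d7:-→d8:-→d9:-→d10:-→d11:-→d12:H3→d13:-→d14:-→d15:-→d16:H4 -> H4
  lookup 250.224.3.233: bits 1111101011100000 walk d0:-→d1:-→d2:H2→d3:-→d4:-→d5:-→d6:-→d7:-→d8:-→d9:-→d10:-→d11:-→d12:H3→d13:-→d14:-→d15:-→d16:H4 -> H4
  lookup 141.63.1.68: bits 1000110100111111 walk d0:-→d1:-→d2:-→d3:-→d4:-→d5:-→d6:-→d7:-→d8:-→d9:-→d10:-→d11:-→d12:-→d13:-→d14:-→d15:-→d16:H1 -> H1
  lookup 223.0.0.0: bits 11011111 walk d0:-→d1:-→d2:H2→d3:-→d4:-→d5:-→d6:-→d7:-→d8:H1 -> H1
  + 107.68.0.0/16 (H2) depth=16
  lookup 223.0.211.87: bits 11011111 walk d0:-→d1:-→d2:H2→d3:-→d4:-→d5:-→d6:-→d7:-→d8:H1 -> H1

== LOOKUPS ==
["H3","H1","H1","H1","H3","H3","H3","H3","H4","H4","H0","H1","H4","H1","H4","H4","H1","H1","H1"]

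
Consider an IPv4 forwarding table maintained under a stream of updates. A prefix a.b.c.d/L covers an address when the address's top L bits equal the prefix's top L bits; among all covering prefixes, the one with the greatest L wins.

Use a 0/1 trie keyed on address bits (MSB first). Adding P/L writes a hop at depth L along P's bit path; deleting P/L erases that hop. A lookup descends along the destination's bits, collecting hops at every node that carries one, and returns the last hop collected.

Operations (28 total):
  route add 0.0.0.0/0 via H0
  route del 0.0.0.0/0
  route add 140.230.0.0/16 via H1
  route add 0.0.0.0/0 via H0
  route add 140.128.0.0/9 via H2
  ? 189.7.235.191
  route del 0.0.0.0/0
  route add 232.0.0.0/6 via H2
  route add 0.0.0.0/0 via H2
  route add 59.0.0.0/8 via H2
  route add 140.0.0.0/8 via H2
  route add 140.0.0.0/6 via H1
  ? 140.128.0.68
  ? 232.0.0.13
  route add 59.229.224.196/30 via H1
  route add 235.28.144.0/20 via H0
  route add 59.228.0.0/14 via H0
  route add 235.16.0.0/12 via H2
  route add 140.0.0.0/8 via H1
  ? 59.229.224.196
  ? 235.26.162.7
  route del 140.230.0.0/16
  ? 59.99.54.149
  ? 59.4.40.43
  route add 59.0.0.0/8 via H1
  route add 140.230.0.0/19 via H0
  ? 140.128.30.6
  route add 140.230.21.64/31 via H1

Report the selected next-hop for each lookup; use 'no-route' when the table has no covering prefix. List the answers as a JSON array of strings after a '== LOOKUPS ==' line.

Apply in order:
  add 0.0.0.0/0 -> H0 at depth 0
  del 0.0.0.0/0 (clear depth 0)
  add 140.230.0.0/16 -> H1 at depth 16
  add 0.0.0.0/0 -> H0 at depth 0
  add 140.128.0.0/9 -> H2 at depth 9
  lookup 189.7.235.191: bits 10 walk d0:H0→d1:-→d2:- -> H0
  del 0.0.0.0/0 (clear depth 0)
  add 232.0.0.0/6 -> H2 at depth 6
  add 0.0.0.0/0 -> H2 at depth 0
  add 59.0.0.0/8 -> H2 at depth 8
  add 140.0.0.0/8 -> H2 at depth 8
  add 140.0.0.0/6 -> H1 at depth 6
  lookup 140.128.0.68: bits 100011001 walk d0:H2→d1:-→d2:-→d3:-→d4:-→d5:-→d6:H1→d7:-→d8:H2→d9:H2 -> H2
  lookup 232.0.0.13: bits 111010 walk d0:H2→d1:-→d2:-→d3:-→d4:-→d5:-→d6:H2 -> H2
  add 59.229.224.196/30 -> H1 at depth 30
  add 235.28.144.0/20 -> H0 at depth 20
  add 59.228.0.0/14 -> H0 at depth 14
  add 235.16.0.0/12 -> H2 at depth 12
  add 140.0.0.0/8 -> H1 at depth 8
  lookup 59.229.224.196: bits 001110111110010111100000110001 walk d0:H2→d1:-→d2:-→d3:-→d4:-→d5:-→d6:-→d7:-→d8:H2→d9:-→d10:-→d11:-→d12:-→d13:-→d14:H0→d15:-→d16:-→d17:-→d18:-→d19:-→d20:-→d21:-→d22:-→d23:-→d24:-→d25:-→d26:-→d27:-→d28:-→d29:-→d30:H1 -> H1
  lookup 235.26.162.7: bits 1110101100011 walk d0:H2→d1:-→d2:-→d3:-→d4:-→d5:-→d6:H2→d7:-→d8:-→d9:-→d10:-→d11:-→d12:H2→d13:- -> H2
  del 140.230.0.0/16 (clear depth 16)
  lookup 59.99.54.149: bits 00111011 walk d0:H2→d1:-→d2:-→d3:-→d4:-→d5:-→d6:-→d7:-→d8:H2 -> H2
  lookup 59.4.40.43: bits 00111011 walk d0:H2→d1:-→d2:-→d3:-→d4:-→d5:-→d6:-→d7:-→d8:H2 -> H2
  add 59.0.0.0/8 -> H1 at depth 8
  add 140.230.0.0/19 -> H0 at depth 19
  lookup 140.128.30.6: bits 100011001 walk d0:H2→d1:-→d2:-→d3:-→d4:-→d5:-→d6:H1→d7:-→d8:H1→d9:H2 -> H2
  add 140.230.21.64/31 -> H1 at depth 31

== LOOKUPS ==
["H0","H2","H2","H1","H2","H2","H2","H2"]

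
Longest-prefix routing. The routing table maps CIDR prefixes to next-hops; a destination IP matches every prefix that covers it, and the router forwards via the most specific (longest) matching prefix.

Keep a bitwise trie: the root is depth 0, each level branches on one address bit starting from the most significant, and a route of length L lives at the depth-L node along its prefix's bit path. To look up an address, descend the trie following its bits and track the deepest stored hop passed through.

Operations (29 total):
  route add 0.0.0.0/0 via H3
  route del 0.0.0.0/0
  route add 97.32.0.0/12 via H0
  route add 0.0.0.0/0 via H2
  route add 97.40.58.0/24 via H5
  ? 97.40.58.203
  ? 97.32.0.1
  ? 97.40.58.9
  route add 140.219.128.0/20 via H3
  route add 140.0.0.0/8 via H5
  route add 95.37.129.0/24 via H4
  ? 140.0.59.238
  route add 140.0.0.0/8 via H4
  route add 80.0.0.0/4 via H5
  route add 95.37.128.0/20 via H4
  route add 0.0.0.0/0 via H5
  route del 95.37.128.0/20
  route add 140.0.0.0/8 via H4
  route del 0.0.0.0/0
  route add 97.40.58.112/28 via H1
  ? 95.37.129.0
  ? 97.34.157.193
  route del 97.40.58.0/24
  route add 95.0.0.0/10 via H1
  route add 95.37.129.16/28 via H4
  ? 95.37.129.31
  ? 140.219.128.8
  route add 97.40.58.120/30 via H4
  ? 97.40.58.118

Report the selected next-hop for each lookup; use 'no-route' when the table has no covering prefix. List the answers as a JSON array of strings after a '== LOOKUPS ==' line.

Trace:
  add 0.0.0.0/0 -> H3 at depth 0
  - 0.0.0.0/0 clear@0
  add 97.32.0.0/12 -> H0 at depth 12
  add 0.0.0.0/0 -> H2 at depth 0
  add 97.40.58.0/24 -> H5 at depth 24
  ? 97.40.58.203  path d0:H2→d1:-→d2:-→d3:-→d4:-→d5:-→d6:-→d7:-→d8:-→d9:-→d10:-→d11:-→d12:H0→d13:-→d14:-→d15:-→d16:-→d17:-→d18:-→d19:-→d20:-→d21:-→d22:-→d23:-→d24:H5  best=H5
  ? 97.32.0.1  path d0:H2→d1:-→d2:-→d3:-→d4:-→d5:-→d6:-→d7:-→d8:-→d9:-→d10:-→d11:-→d12:H0  best=H0
  ? 97.40.58.9  path d0:H2→d1:-→d2:-→d3:-→d4:-→d5:-→d6:-→d7:-→d8:-→d9:-→d10:-→d11:-→d12:H0→d13:-→d14:-→d15:-→d16:-→d17:-→d18:-→d19:-→d20:-→d21:-→d22:-→d23:-→d24:H5  best=H5
  add 140.219.128.0/20 -> H3 at depth 20
  add 140.0.0.0/8 -> H5 at depth 8
  add 95.37.129.0/24 -> H4 at depth 24
  ? 140.0.59.238  path d0:H2→d1:-→d2:-→d3:-→d4:-→d5:-→d6:-→d7:-→d8:H5  best=H5
  add 140.0.0.0/8 -> H4 at depth 8
  add 80.0.0.0/4 -> H5 at depth 4
  add 95.37.128.0/20 -> H4 at depth 20
  add 0.0.0.0/0 -> H5 at depth 0
  - 95.37.128.0/20 clear@20
  add 140.0.0.0/8 -> H4 at depth 8
  - 0.0.0.0/0 clear@0
  add 97.40.58.112/28 -> H1 at depth 28
  ? 95.37.129.0  path d0:-→d1:-→d2:-→d3:-→d4:H5→d5:-→d6:-→d7:-→d8:-→d9:-→d10:-→d11:-→d12:-→d13:-→d14:-→d15:-→d16:-→d17:-→d18:-→d19:-→d20:-→d21:-→d22:-→d23:-→d24:H4  best=H4
  ? 97.34.157.193  path d0:-→d1:-→d2:-→d3:-→d4:-→d5:-→d6:-→d7:-→d8:-→d9:-→d10:-→d11:-→d12:H0  best=H0
  - 97.40.58.0/24 clear@24
  add 95.0.0.0/10 -> H1 at depth 10
  add 95.37.129.16/28 -> H4 at depth 28
  ? 95.37.129.31  path d0:-→d1:-→d2:-→d3:-→d4:H5→d5:-→d6:-→d7:-→d8:-→d9:-→d10:H1→d11:-→d12:-→d13:-→d14:-→d15:-→d16:-→d17:-→d18:-→d19:-→d20:-→d21:-→d22:-→d23:-→d24:H4→d25:-→d26:-→d27:-→d28:H4  best=H4
  ? 140.219.128.8  path d0:-→d1:-→d2:-→d3:-→d4:-→d5:-→d6:-→d7:-→d8:H4→d9:-→d10:-→d11:-→d12:-→d13:-→d14:-→d15:-→d16:-→d17:-→d18:-→d19:-→d20:H3  best=H3
  add 97.40.58.120/30 -> H4 at depth 30
  ? 97.40.58.118  path d0:-→d1:-→d2:-→d3:-→d4:-→d5:-→d6:-→d7:-→d8:-→d9:-→d10:-→d11:-→d12:H0→d13:-→d14:-→d15:-→d16:-→d17:-→d18:-→d19:-→d20:-→d21:-→d22:-→d23:-→d24:-→d25:-→d26:-→d27:-→d28:H1  best=H1

== LOOKUPS ==
["H5","H0","H5","H5","H4","H0","H4","H3","H1"]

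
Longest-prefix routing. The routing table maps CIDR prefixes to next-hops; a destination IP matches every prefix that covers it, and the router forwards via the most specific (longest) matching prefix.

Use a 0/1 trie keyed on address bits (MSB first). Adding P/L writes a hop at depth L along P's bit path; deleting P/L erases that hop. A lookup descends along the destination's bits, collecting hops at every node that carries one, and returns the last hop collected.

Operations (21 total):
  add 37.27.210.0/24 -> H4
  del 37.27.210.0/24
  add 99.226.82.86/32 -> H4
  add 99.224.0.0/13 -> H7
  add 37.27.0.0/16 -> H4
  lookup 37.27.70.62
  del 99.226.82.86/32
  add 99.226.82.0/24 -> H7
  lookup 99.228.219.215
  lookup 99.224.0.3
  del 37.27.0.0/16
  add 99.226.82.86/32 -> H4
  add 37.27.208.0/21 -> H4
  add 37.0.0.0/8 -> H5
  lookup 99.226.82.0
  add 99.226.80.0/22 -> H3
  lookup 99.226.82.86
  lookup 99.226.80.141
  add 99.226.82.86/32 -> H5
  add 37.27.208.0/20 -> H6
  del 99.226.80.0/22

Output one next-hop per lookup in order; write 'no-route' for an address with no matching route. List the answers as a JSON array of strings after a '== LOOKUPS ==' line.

Process each operation:
  add 37.27.210.0/24 -> H4 at depth 24
  del 37.27.210.0/24 (clear depth 24)
  add 99.226.82.86/32 -> H4 at depth 32
  add 99.224.0.0/13 -> H7 at depth 13
  add 37.27.0.0/16 -> H4 at depth 16
  Q 37.27.70.62: descend 0010010100011011 ; hops seen [H4] ; pick H4
  del 99.226.82.86/32 (clear depth 32)
  add 99.226.82.0/24 -> H7 at depth 24
  Q 99.228.219.215: descend 0110001111100 ; hops seen [H7] ; pick H7
  Q 99.224.0.3: descend 01100011111000 ; hops seen [H7] ; pick H7
  del 37.27.0.0/16 (clear depth 16)
  add 99.226.82.86/32 -> H4 at depth 32
  add 37.27.208.0/21 -> H4 at depth 21
  add 37.0.0.0/8 -> H5 at depth 8
  Q 99.226.82.0: descend 0110001111100010010100100 ; hops seen [H7,H7] ; pick H7
  add 99.226.80.0/22 -> H3 at depth 22
  Q 99.226.82.86: descend 01100011111000100101001001010110 ; hops seen [H7,H3,H7,H4] ; pick H4
  Q 99.226.80.141: descend 0110001111100010010100 ; hops seen [H7,H3] ; pick H3
  add 99.226.82.86/32 -> H5 at depth 32
  add 37.27.208.0/20 -> H6 at depth 20
  del 99.226.80.0/22 (clear depth 22)

== LOOKUPS ==
["H4","H7","H7","H7","H4","H3"]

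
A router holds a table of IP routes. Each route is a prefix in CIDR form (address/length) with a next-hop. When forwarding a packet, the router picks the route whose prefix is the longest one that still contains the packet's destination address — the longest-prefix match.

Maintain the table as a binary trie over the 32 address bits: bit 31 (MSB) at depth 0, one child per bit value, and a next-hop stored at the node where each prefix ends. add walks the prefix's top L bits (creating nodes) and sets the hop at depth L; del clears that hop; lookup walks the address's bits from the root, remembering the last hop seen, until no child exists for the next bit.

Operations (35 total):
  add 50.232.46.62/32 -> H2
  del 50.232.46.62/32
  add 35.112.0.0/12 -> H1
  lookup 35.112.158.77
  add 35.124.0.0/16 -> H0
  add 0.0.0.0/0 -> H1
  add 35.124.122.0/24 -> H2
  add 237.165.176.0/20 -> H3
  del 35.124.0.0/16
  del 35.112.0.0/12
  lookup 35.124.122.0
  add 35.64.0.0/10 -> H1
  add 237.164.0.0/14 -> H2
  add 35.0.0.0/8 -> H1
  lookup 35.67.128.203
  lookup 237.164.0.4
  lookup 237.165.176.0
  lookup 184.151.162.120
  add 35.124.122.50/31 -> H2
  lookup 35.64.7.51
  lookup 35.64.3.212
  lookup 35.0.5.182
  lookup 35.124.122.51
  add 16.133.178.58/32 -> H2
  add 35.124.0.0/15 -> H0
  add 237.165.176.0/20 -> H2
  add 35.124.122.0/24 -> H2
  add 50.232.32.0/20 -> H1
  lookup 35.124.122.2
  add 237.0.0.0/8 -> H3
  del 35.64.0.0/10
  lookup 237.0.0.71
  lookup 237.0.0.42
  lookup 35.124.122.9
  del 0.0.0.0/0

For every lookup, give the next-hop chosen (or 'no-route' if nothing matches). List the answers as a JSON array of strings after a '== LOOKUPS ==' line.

Apply in order:
  + 50.232.46.62/32 (H2) depth=32
  - 50.232.46.62/32 clear@32
  + 35.112.0.0/12 (H1) depth=12
  ? 35.112.158.77  path d0:-→d1:-→d2:-→d3:-→d4:-→d5:-→d6:-→d7:-→d8:-→d9:-→d10:-→d11:-→d12:H1  best=H1
  + 35.124.0.0/16 (H0) depth=16
  + 0.0.0.0/0 (H1) depth=0
  + 35.124.122.0/24 (H2) depth=24
  + 237.165.176.0/20 (H3) depth=20
  - 35.124.0.0/16 clear@16
  - 35.112.0.0/12 clear@12
  ? 35.124.122.0  path d0:H1→d1:-→d2:-→d3:-→d4:-→d5:-→d6:-→d7:-→d8:-→d9:-→d10:-→d11:-→d12:-→d13:-→d14:-→d15:-→d16:-→d17:-→d18:-→d19:-→d20:-→d21:-→d22:-→d23:-→d24:H2  best=H2
  + 35.64.0.0/10 (H1) depth=10
  + 237.164.0.0/14 (H2) depth=14
  + 35.0.0.0/8 (H1) depth=8
  ? 35.67.128.203  path d0:H1→d1:-→d2:-→d3:-→d4:-→d5:-→d6:-→d7:-→d8:H1→d9:-→d10:H1  best=H1
  ? 237.164.0.4  path d0:H1→d1:-→d2:-→d3:-→d4:-→d5:-→d6:-→d7:-→d8:-→d9:-→d10:-→d11:-→d12:-→d13:-→d14:H2→d15:-  best=H2
  ? 237.165.176.0  path d0:H1→d1:-→d2:-→d3:-→d4:-→d5:-→d6:-→d7:-→d8:-→d9:-→d10:-→d11:-→d12:-→d13:-→d14:H2→d15:-→d16:-→d17:-→d18:-→d19:-→d20:H3  best=H3
  ? 184.151.162.120  path d0:H1→d1:-  best=H1
  + 35.124.122.50/31 (H2) depth=31
  ? 35.64.7.51  path d0:H1→d1:-→d2:-→d3:-→d4:-→d5:-→d6:-→d7:-→d8:H1→d9:-→d10:H1  best=H1
  ? 35.64.3.212  path d0:H1→d1:-→d2:-→d3:-→d4:-→d5:-→d6:-→d7:-→d8:H1→d9:-→d10:H1  best=H1
  ? 35.0.5.182  path d0:H1→d1:-→d2:-→d3:-→d4:-→d5:-→d6:-→d7:-→d8:H1→d9:-  best=H1
  ? 35.124.122.51  path d0:H1→d1:-→d2:-→d3:-→d4:-→d5:-→d6:-→d7:-→d8:H1→d9:-→d10:H1→d11:-→d12:-→d13:-→d14:-→d15:-→d16:-→d17:-→d18:-→d19:-→d20:-→d21:-→d22:-→d23:-→d24:H2→d25:-→d26:-→d27:-→d28:-→d29:-→d30:-→d31:H2  best=H2
  + 16.133.178.58/32 (H2) depth=32
  + 35.124.0.0/15 (H0) depth=15
  + 237.165.176.0/20 (H2) depth=20
  + 35.124.122.0/24 (H2) depth=24
  + 50.232.32.0/20 (H1) depth=20
  ? 35.124.122.2  path d0:H1→d1:-→d2:-→d3:-→d4:-→d5:-→d6:-→d7:-→d8:H1→d9:-→d10:H1→d11:-→d12:-→d13:-→d14:-→d15:H0→d16:-→d17:-→d18:-→d19:-→d20:-→d21:-→d22:-→d23:-→d24:H2→d25:-→d26:-  best=H2
  + 237.0.0.0/8 (H3) depth=8
  - 35.64.0.0/10 clear@10
  ? 237.0.0.71  path d0:H1→d1:-→d2:-→d3:-→d4:-→d5:-→d6:-→d7:-→d8:H3  best=H3
  ? 237.0.0.42  path d0:H1→d1:-→d2:-→d3:-→d4:-→d5:-→d6:-→d7:-→d8:H3  best=H3
  ? 35.124.122.9  path d0:H1→d1:-→d2:-→d3:-→d4:-→d5:-→d6:-→d7:-→d8:H1→d9:-→d10:-→d11:-→d12:-→d13:-→d14:-→d15:H0→d16:-→d17:-→d18:-→d19:-→d20:-→d21:-→d22:-→d23:-→d24:H2→d25:-→d26:-  best=H2
  - 0.0.0.0/0 clear@0

== LOOKUPS ==
["H1","H2","H1","H2","H3","H1","H1","H1","H1","H2","H2","H3","H3","H2"]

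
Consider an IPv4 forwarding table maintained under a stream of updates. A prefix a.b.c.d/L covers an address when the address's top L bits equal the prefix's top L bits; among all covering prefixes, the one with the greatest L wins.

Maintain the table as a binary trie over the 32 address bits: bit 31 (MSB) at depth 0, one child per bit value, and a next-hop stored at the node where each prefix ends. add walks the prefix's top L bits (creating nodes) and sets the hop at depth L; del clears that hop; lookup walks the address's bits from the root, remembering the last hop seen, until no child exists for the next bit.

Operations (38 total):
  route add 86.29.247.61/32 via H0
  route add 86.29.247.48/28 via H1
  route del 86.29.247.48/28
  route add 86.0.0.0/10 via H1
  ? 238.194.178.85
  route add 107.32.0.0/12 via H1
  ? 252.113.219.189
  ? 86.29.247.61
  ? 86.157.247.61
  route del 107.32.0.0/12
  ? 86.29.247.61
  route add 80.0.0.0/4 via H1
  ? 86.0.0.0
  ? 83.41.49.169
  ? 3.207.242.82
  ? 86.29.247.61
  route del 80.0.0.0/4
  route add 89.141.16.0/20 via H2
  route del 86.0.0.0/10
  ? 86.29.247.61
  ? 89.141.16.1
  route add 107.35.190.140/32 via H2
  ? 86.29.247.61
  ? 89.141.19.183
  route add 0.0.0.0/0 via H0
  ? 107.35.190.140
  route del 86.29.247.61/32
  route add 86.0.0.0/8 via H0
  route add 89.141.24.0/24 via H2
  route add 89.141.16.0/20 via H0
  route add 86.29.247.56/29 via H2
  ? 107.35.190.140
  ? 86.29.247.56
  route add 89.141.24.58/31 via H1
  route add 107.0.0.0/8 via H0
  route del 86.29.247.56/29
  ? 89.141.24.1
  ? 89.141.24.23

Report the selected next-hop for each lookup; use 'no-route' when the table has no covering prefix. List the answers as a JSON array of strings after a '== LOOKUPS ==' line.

Trace:
  + 86.29.247.61/32 (H0) depth=32
  + 86.29.247.48/28 (H1) depth=28
  - 86.29.247.48/28 clear@28
  + 86.0.0.0/10 (H1) depth=10
  lookup 238.194.178.85: bits ε walk d0:- -> no-route
  + 107.32.0.0/12 (H1) depth=12
  lookup 252.113.219.189: bits ε walk d0:- -> no-route
  lookup 86.29.247.61: bits 01010110000111011111011100111101 walk d0:-→d1:-→d2:-→d3:-→d4:-→d5:-→d6:-→d7:-→d8:-→d9:-→d10:H1→d11:-→d12:-→d13:-→d14:-→d15:-→d16:-→d17:-→d18:-→d19:-→d20:-→d21:-→d22:-→d23:-→d24:-→d25:-→d26:-→d27:-→d28:-→d29:-→d30:-→d31:-→d32:H0 -> H0
  lookup 86.157.247.61: bits 01010110 walk d0:-→d1:-→d2:-→d3:-→d4:-→d5:-→d6:-→d7:-→d8:- -> no-route
  - 107.32.0.0/12 clear@12
  lookup 86.29.247.61: bits 01010110000111011111011100111101 walk d0:-→d1:-→d2:-→d3:-→d4:-→d5:-→d6:-→d7:-→d8:-→d9:-→d10:H1→d11:-→d12:-→d13:-→d14:-→d15:-→d16:-→d17:-→d18:-→d19:-→d20:-→d21:-→d22:-→d23:-→d24:-→d25:-→d26:-→d27:-→d28:-→d29:-→d30:-→d31:-→d32:H0 -> H0
  + 80.0.0.0/4 (H1) depth=4
  lookup 86.0.0.0: bits 01010110000 walk d0:-→d1:-→d2:-→d3:-→d4:H1→d5:-→d6:-→d7:-→d8:-→d9:-→d10:H1→d11:- -> H1
  lookup 83.41.49.169: bits 01010 walk d0:-→d1:-→d2:-→d3:-→d4:H1→d5:- -> H1
  lookup 3.207.242.82: bits 0 walk d0:-→d1:- -> no-route
  lookup 86.29.247.61: bits 01010110000111011111011100111101 walk d0:-→d1:-→d2:-→d3:-→d4:H1→d5:-→d6:-→d7:-→d8:-→d9:-→d10:H1→d11:-→d12:-→d13:-→d14:-→d15:-→d16:-→d17:-→d18:-→d19:-→d20:-→d21:-→d22:-→d23:-→d24:-→d25:-→d26:-→d27:-→d28:-→d29:-→d30:-→d31:-→d32:H0 -> H0
  - 80.0.0.0/4 clear@4
  + 89.141.16.0/20 (H2) depth=20
  - 86.0.0.0/10 clear@10
  lookup 86.29.247.61: bits 01010110000111011111011100111101 walk d0:-→d1:-→d2:-→d3:-→d4:-→d5:-→d6:-→d7:-→d8:-→d9:-→d10:-→d11:-→d12:-→d13:-→d14:-→d15:-→d16:-→d17:-→d18:-→d19:-→d20:-→d21:-→d22:-→d23:-→d24:-→d25:-→d26:-→d27:-→d28:-→d29:-→d30:-→d31:-→d32:H0 -> H0
  lookup 89.141.16.1: bits 01011001100011010001 walk d0:-→d1:-→d2:-→d3:-→d4:-→d5:-→d6:-→d7:-→d8:-→d9:-→d10:-→d11:-→d12:-→d13:-→d14:-→d15:-→d16:-→d17:-→d18:-→d19:-→d20:H2 -> H2
  + 107.35.190.140/32 (H2) depth=32
  lookup 86.29.247.61: bits 01010110000111011111011100111101 walk d0:-→d1:-→d2:-→d3:-→d4:-→d5:-→d6:-→d7:-→d8:-→d9:-→d10:-→d11:-→d12:-→d13:-→d14:-→d15:-→d16:-→d17:-→d18:-→d19:-→d20:-→d21:-→d22:-→d23:-→d24:-→d25:-→d26:-→d27:-→d28:-→d29:-→d30:-→d31:-→d32:H0 -> H0
  lookup 89.141.19.183: bits 01011001100011010001 walk d0:-→d1:-→d2:-→d3:-→d4:-→d5:-→d6:-→d7:-→d8:-→d9:-→d10:-→d11:-→d12:-→d13:-→d14:-→d15:-→d16:-→d17:-→d18:-→d19:-→d20:H2 -> H2
  + 0.0.0.0/0 (H0) depth=0
  lookup 107.35.190.140: bits 01101011001000111011111010001100 walk d0:H0→d1:-→d2:-→d3:-→d4:-→d5:-→d6:-→d7:-→d8:-→d9:-→d10:-→d11:-→d12:-→d13:-→d14:-→d15:-→d16:-→d17:-→d18:-→d19:-→d20:-→d21:-→d22:-→d23:-→d24:-→d25:-→d26:-→d27:-→d28:-→d29:-→d30:-→d31:-→d32:H2 -> H2
  - 86.29.247.61/32 clear@32
  + 86.0.0.0/8 (H0) depth=8
  + 89.141.24.0/24 (H2) depth=24
  + 89.141.16.0/20 (H0) depth=20
  + 86.29.247.56/29 (H2) depth=29
  lookup 107.35.190.140: bits 01101011001000111011111010001100 walk d0:H0→d1:-→d2:-→d3:-→d4:-→d5:-→d6:-→d7:-→d8:-→d9:-→d10:-→d11:-→d12:-→d13:-→d14:-→d15:-→d16:-→d17:-→d18:-→d19:-→d20:-→d21:-→d22:-→d23:-→d24:-→d25:-→d26:-→d27:-→d28:-→d29:-→d30:-→d31:-→d32:H2 -> H2
  lookup 86.29.247.56: bits 01010110000111011111011100111 walk d0:H0→d1:-→d2:-→d3:-→d4:-→d5:-→d6:-→d7:-→d8:H0→d9:-→d10:-→d11:-→d12:-→d13:-→d14:-→d15:-→d16:-→d17:-→d18:-→d19:-→d20:-→d21:-→d22:-→d23:-→d24:-→d25:-→d26:-→d27:-→d28:-→d29:H2 -> H2
  + 89.141.24.58/31 (H1) depth=31
  + 107.0.0.0/8 (H0) depth=8
  - 86.29.247.56/29 clear@29
  lookup 89.141.24.1: bits 01011001100011010001100000 walk d0:H0→d1:-→d2:-→d3:-→d4:-→d5:-→d6:-→d7:-→d8:-→d9:-→d10:-→d11:-→d12:-→d13:-→d14:-→d15:-→d16:-→d17:-→d18:-→d19:-→d20:H0→d21:-→d22:-→d23:-→d24:H2→d25:-→d26:- -> H2
  lookup 89.141.24.23: bits 01011001100011010001100000 walk d0:H0→d1:-→d2:-→d3:-→d4:-→d5:-→d6:-→d7:-→d8:-→d9:-→d10:-→d11:-→d12:-→d13:-→d14:-→d15:-→d16:-→d17:-→d18:-→d19:-→d20:H0→d21:-→d22:-→d23:-→d24:H2→d25:-→d26:- -> H2

== LOOKUPS ==
["no-route","no-route","H0","no-route","H0","H1","H1","no-route","H0","H0","H2","H0","H2","H2","H2","H2","H2","H2"]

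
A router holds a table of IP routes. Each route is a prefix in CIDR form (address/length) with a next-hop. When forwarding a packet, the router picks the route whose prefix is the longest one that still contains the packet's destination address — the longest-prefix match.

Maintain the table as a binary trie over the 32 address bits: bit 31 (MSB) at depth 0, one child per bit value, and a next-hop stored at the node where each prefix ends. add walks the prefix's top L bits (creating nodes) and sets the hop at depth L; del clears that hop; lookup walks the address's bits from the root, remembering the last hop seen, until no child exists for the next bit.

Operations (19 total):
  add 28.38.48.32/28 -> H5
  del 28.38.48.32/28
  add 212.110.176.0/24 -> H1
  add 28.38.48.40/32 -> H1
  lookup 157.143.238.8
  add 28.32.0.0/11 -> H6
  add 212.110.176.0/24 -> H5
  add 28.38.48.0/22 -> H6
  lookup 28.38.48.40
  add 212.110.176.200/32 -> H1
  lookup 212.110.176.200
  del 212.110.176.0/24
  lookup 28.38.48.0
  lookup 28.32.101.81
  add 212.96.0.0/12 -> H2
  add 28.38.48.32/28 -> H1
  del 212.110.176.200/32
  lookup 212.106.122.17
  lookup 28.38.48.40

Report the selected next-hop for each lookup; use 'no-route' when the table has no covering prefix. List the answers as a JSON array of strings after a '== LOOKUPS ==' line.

Apply in order:
  add 28.38.48.32/28 -> H5 at depth 28
  del 28.38.48.32/28 (clear depth 28)
  add 212.110.176.0/24 -> H1 at depth 24
  add 28.38.48.40/32 -> H1 at depth 32
  lookup 157.143.238.8: bits 1 walk d0:-→d1:- -> no-route
  add 28.32.0.0/11 -> H6 at depth 11
  add 212.110.176.0/24 -> H5 at depth 24
  add 28.38.48.0/22 -> H6 at depth 22
  lookup 28.38.48.40: bits 00011100001001100011000000101000 walk d0:-→d1:-→d2:-→d3:-→d4:-→d5:-→d6:-→d7:-→d8:-→d9:-→d10:-→d11:H6→d12:-→d13:-→d14:-→d15:-→d16:-→d17:-→d18:-→d19:-→d20:-→d21:-→d22:H6→d23:-→d24:-→d25:-→d26:-→d27:-→d28:-→d29:-→d30:-→d31:-→d32:H1 -> H1
  add 212.110.176.200/32 -> H1 at depth 32
  lookup 212.110.176.200: bits 11010100011011101011000011001000 walk d0:-→d1:-→d2:-→d3:-→d4:-→d5:-→d6:-→d7:-→d8:-→d9:-→d10:-→d11:-→d12:-→d13:-→d14:-→d15:-→d16:-→d17:-→d18:-→d19:-→d20:-→d21:-→d22:-→d23:-→d24:H5→d25:-→d26:-→d27:-→d28:-→d29:-→d30:-→d31:-→d32:H1 -> H1
  del 212.110.176.0/24 (clear depth 24)
  lookup 28.38.48.0: bits 00011100001001100011000000 walk d0:-→d1:-→d2:-→d3:-→d4:-→d5:-→d6:-→d7:-→d8:-→d9:-→d10:-→d11:H6→d12:-→d13:-→d14:-→d15:-→d16:-→d17:-→d18:-→d19:-→d20:-→d21:-→d22:H6→d23:-→d24:-→d25:-→d26:- -> H6
  lookup 28.32.101.81: bits 0001110000100 walk d0:-→d1:-→d2:-→d3:-→d4:-→d5:-→d6:-→d7:-→d8:-→d9:-→d10:-→d11:H6→d12:-→d13:- -> H6
  add 212.96.0.0/12 -> H2 at depth 12
  add 28.38.48.32/28 -> H1 at depth 28
  del 212.110.176.200/32 (clear depth 32)
  lookup 212.106.122.17: bits 1101010001101 walk d0:-→d1:-→d2:-→d3:-→d4:-→d5:-→d6:-→d7:-→d8:-→d9:-→d10:-→d11:-→d12:H2→d13:- -> H2
  lookup 28.38.48.40: bits 00011100001001100011000000101000 walk d0:-→d1:-→d2:-→d3:-→d4:-→d5:-→d6:-→d7:-→d8:-→d9:-→d10:-→d11:H6→d12:-→d13:-→d14:-→d15:-→d16:-→d17:-→d18:-→d19:-→d20:-→d21:-→d22:H6→d23:-→d24:-→d25:-→d26:-→d27:-→d28:H1→d29:-→d30:-→d31:-→d32:H1 -> H1

== LOOKUPS ==
["no-route","H1","H1","H6","H6","H2","H1"]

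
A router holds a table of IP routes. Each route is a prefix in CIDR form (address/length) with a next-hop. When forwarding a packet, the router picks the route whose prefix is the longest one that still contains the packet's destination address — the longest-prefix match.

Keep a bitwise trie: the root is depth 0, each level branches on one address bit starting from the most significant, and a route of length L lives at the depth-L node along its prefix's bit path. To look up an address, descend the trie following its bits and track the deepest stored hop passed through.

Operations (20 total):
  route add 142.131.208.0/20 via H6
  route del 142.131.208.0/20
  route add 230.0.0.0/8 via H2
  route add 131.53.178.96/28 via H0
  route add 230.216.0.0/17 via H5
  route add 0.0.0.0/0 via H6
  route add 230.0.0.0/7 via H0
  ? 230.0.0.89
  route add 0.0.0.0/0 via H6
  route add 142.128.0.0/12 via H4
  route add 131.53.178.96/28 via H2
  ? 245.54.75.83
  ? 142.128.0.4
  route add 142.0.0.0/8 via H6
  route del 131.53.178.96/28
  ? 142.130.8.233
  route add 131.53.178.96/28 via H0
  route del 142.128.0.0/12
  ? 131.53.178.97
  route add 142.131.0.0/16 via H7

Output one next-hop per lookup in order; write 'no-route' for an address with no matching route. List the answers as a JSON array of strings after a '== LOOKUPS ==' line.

Process each operation:
  + 142.131.208.0/20 (H6) depth=20
  - 142.131.208.0/20 clear@20
  + 230.0.0.0/8 (H2) depth=8
  + 131.53.178.96/28 (H0) depth=28
  + 230.216.0.0/17 (H5) depth=17
  + 0.0.0.0/0 (H6) depth=0
  + 230.0.0.0/7 (H0) depth=7
  lookup 230.0.0.89: bits 11100110 walk d0:H6→d1:-→d2:-→d3:-→d4:-→d5:-→d6:-→d7:H0→d8:H2 -> H2
  + 0.0.0.0/0 (H6) depth=0
  + 142.128.0.0/12 (H4) depth=12
  + 131.53.178.96/28 (H2) depth=28
  lookup 245.54.75.83: bits 111 walk d0:H6→d1:-→d2:-→d3:- -> H6
  lookup 142.128.0.4: bits 10001110100000 walk d0:H6→d1:-→d2:-→d3:-→d4:-→d5:-→d6:-→d7:-→d8:-→d9:-→d10:-→d11:-→d12:H4→d13:-→d14:- -> H4
  + 142.0.0.0/8 (H6) depth=8
  - 131.53.178.96/28 clear@28
  lookup 142.130.8.233: bits 100011101000001 walk d0:H6→d1:-→d2:-→d3:-→d4:-→d5:-→d6:-→d7:-→d8:H6→d9:-→d10:-→d11:-→d12:H4→d13:-→d14:-→d15:- -> H4
  + 131.53.178.96/28 (H0) depth=28
  - 142.128.0.0/12 clear@12
  lookup 131.53.178.97: bits 1000001100110101101100100110 walk d0:H6→d1:-→d2:-→d3:-→d4:-→d5:-→d6:-→d7:-→d8:-→d9:-→d10:-→d11:-→d12:-→d13:-→d14:-→d15:-→d16:-→d17:-→d18:-→d19:-→d20:-→d21:-→d22:-→d23:-→d24:-→d25:-→d26:-→d27:-→d28:H0 -> H0
  + 142.131.0.0/16 (H7) depth=16

== LOOKUPS ==
["H2","H6","H4","H4","H0"]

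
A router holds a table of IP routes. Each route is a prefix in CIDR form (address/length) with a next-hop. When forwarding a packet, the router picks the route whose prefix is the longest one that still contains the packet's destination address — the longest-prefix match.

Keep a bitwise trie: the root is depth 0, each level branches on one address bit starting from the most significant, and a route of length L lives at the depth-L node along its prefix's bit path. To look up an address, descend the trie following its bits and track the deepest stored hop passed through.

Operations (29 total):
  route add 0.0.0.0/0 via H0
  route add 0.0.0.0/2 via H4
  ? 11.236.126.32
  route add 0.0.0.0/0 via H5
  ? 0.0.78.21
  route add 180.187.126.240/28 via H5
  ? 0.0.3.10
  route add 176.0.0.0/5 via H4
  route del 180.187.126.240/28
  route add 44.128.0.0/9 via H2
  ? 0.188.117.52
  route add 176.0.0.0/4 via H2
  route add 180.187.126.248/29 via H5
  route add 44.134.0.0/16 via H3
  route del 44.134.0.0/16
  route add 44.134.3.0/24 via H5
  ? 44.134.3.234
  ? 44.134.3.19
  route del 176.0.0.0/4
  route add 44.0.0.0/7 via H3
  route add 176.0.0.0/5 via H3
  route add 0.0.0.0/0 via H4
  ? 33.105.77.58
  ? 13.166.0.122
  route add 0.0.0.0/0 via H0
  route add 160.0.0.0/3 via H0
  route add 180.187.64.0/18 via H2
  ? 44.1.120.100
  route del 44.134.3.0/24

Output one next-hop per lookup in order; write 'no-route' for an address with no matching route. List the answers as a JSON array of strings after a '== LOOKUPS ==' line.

Apply in order:
  + 0.0.0.0/0 (H0) depth=0
  + 0.0.0.0/2 (H4) depth=2
  Q 11.236.126.32: descend 00 ; hops seen [H0,H4] ; pick H4
  + 0.0.0.0/0 (H5) depth=0
  Q 0.0.78.21: descend 00 ; hops seen [H5,H4] ; pick H4
  + 180.187.126.240/28 (H5) depth=28
  Q 0.0.3.10: descend 00 ; hops seen [H5,H4] ; pick H4
  + 176.0.0.0/5 (H4) depth=5
  - 180.187.126.240/28 clear@28
  + 44.128.0.0/9 (H2) depth=9
  Q 0.188.117.52: descend 00 ; hops seen [H5,H4] ; pick H4
  + 176.0.0.0/4 (H2) depth=4
  + 180.187.126.248/29 (H5) depth=29
  + 44.134.0.0/16 (H3) depth=16
  - 44.134.0.0/16 clear@16
  + 44.134.3.0/24 (H5) depth=24
  Q 44.134.3.234: descend 001011001000011000000011 ; hops seen [H5,H4,H2,H5] ; pick H5
  Q 44.134.3.19: descend 001011001000011000000011 ; hops seen [H5,H4,H2,H5] ; pick H5
  - 176.0.0.0/4 clear@4
  + 44.0.0.0/7 (H3) depth=7
  + 176.0.0.0/5 (H3) depth=5
  + 0.0.0.0/0 (H4) depth=0
  Q 33.105.77.58: descend 0010 ; hops seen [H4,H4] ; pick H4
  Q 13.166.0.122: descend 00 ; hops seen [H4,H4] ; pick H4
  + 0.0.0.0/0 (H0) depth=0
  + 160.0.0.0/3 (H0) depth=3
  + 180.187.64.0/18 (H2) depth=18
  Q 44.1.120.100: descend 00101100 ; hops seen [H0,H4,H3] ; pick H3
  - 44.134.3.0/24 clear@24

== LOOKUPS ==
["H4","H4","H4","H4","H5","H5","H4","H4","H3"]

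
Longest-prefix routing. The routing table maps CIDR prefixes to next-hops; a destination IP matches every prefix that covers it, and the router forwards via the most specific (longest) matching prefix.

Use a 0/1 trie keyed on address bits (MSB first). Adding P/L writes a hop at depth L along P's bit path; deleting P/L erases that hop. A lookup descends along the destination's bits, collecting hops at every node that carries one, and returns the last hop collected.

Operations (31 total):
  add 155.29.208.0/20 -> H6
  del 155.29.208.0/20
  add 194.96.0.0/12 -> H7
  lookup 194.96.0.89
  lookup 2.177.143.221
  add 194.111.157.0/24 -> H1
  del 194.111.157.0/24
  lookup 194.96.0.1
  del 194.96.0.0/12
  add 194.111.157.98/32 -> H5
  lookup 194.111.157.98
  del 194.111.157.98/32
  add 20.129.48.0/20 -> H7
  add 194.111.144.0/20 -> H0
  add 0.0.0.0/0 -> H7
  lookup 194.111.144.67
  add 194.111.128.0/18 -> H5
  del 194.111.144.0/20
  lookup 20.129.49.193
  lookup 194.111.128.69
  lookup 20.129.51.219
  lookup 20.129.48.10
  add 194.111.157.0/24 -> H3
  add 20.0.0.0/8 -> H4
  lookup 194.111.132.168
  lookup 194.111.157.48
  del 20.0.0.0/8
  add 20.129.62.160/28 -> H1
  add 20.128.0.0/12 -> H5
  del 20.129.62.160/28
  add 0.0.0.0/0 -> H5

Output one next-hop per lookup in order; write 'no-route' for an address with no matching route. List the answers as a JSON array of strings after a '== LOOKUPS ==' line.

Apply in order:
  add 155.29.208.0/20 -> H6 at depth 20
  del 155.29.208.0/20 (clear depth 20)
  add 194.96.0.0/12 -> H7 at depth 12
  lookup 194.96.0.89: bits 110000100110 walk d0:-→d1:-→d2:-→d3:-→d4:-→d5:-→d6:-→d7:-→d8:-→d9:-→d10:-→d11:-→d12:H7 -> H7
  lookup 2.177.143.221: bits ε walk d0:- -> no-route
  add 194.111.157.0/24 -> H1 at depth 24
  del 194.111.157.0/24 (clear depth 24)
  lookup 194.96.0.1: bits 110000100110 walk d0:-→d1:-→d2:-→d3:-→d4:-→d5:-→d6:-→d7:-→d8:-→d9:-→d10:-→d11:-→d12:H7 -> H7
  del 194.96.0.0/12 (clear depth 12)
  add 194.111.157.98/32 -> H5 at depth 32
  lookup 194.111.157.98: bits 11000010011011111001110101100010 walk d0:-→d1:-→d2:-→d3:-→d4:-→d5:-→d6:-→d7:-→d8:-→d9:-→d10:-→d11:-→d12:-→d13:-→d14:-→d15:-→d16:-→d17:-→d18:-→d19:-→d20:-→d21:-→d22:-→d23:-→d24:-→d25:-→d26:-→d27:-→d28:-→d29:-→d30:-→d31:-→d32:H5 -> H5
  del 194.111.157.98/32 (clear depth 32)
  add 20.129.48.0/20 -> H7 at depth 20
  add 194.111.144.0/20 -> H0 at depth 20
  add 0.0.0.0/0 -> H7 at depth 0
  lookup 194.111.144.67: bits 11000010011011111001 walk d0:H7→d1:-→d2:-→d3:-→d4:-→d5:-→d6:-→d7:-→d8:-→d9:-→d10:-→d11:-→d12:-→d13:-→d14:-→d15:-→d16:-→d17:-→d18:-→d19:-→d20:H0 -> H0
  add 194.111.128.0/18 -> H5 at depth 18
  del 194.111.144.0/20 (clear depth 20)
  lookup 20.129.49.193: bits 00010100100000010011 walk d0:H7→d1:-→d2:-→d3:-→d4:-→d5:-→d6:-→d7:-→d8:-→d9:-→d10:-→d11:-→d12:-→d13:-→d14:-→d15:-→d16:-→d17:-→d18:-→d19:-→d20:H7 -> H7
  lookup 194.111.128.69: bits 1100001001101111100 walk d0:H7→d1:-→d2:-→d3:-→d4:-→d5:-→d6:-→d7:-→d8:-→d9:-→d10:-→d11:-→d12:-→d13:-→d14:-→d15:-→d16:-→d17:-→d18:H5→d19:- -> H5
  lookup 20.129.51.219: bits 00010100100000010011 walk d0:H7→d1:-→d2:-→d3:-→d4:-→d5:-→d6:-→d7:-→d8:-→d9:-→d10:-→d11:-→d12:-→d13:-→d14:-→d15:-→d16:-→d17:-→d18:-→d19:-→d20:H7 -> H7
  lookup 20.129.48.10: bits 00010100100000010011 walk d0:H7→d1:-→d2:-→d3:-→d4:-→d5:-→d6:-→d7:-→d8:-→d9:-→d10:-→d11:-→d12:-→d13:-→d14:-→d15:-→d16:-→d17:-→d18:-→d19:-→d20:H7 -> H7
  add 194.111.157.0/24 -> H3 at depth 24
  add 20.0.0.0/8 -> H4 at depth 8
  lookup 194.111.132.168: bits 1100001001101111100 walk d0:H7→d1:-→d2:-→d3:-→d4:-→d5:-→d6:-→d7:-→d8:-→d9:-→d10:-→d11:-→d12:-→d13:-→d14:-→d15:-→d16:-→d17:-→d18:H5→d19:- -> H5
  lookup 194.111.157.48: bits 1100001001101111100111010 walk d0:H7→d1:-→d2:-→d3:-→d4:-→d5:-→d6:-→d7:-→d8:-→d9:-→d10:-→d11:-→d12:-→d13:-→d14:-→d15:-→d16:-→d17:-→d18:H5→d19:-→d20:-→d21:-→d22:-→d23:-→d24:H3→d25:- -> H3
  del 20.0.0.0/8 (clear depth 8)
  add 20.129.62.160/28 -> H1 at depth 28
  add 20.128.0.0/12 -> H5 at depth 12
  del 20.129.62.160/28 (clear depth 28)
  add 0.0.0.0/0 -> H5 at depth 0

== LOOKUPS ==
["H7","no-route","H7","H5","H0","H7","H5","H7","H7","H5","H3"]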